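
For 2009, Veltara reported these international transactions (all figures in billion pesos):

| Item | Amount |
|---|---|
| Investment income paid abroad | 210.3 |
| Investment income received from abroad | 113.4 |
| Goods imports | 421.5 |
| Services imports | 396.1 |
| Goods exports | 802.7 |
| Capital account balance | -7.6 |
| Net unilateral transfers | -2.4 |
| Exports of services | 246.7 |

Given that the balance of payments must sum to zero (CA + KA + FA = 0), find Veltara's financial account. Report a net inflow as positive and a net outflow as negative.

Goods balance = 802.7 - 421.5 = 381.2
Services balance = 246.7 - 396.1 = -149.4
Trade balance (goods + services) = 381.2 + (-149.4) = 231.8
Net primary income = 113.4 - 210.3 = -96.9
Net secondary income = -2.4
Current account = 231.8 + (-96.9) + (-2.4) = 132.5
Financial account = -(132.5 + (-7.6)) = -124.9

-124.9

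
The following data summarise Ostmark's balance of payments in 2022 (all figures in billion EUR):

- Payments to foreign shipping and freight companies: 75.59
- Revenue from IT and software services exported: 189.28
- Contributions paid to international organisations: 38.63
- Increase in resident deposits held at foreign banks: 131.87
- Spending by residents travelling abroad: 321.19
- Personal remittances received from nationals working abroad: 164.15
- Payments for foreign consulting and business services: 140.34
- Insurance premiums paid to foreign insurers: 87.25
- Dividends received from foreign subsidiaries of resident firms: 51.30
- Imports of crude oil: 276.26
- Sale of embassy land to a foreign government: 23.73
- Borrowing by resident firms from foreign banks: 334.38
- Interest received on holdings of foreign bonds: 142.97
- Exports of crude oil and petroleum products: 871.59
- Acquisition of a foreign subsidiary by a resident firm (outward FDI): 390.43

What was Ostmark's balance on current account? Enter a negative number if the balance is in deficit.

Goods: -276.26 + 871.59 = 595.33
Services: -321.19 - 140.34 - 87.25 - 75.59 + 189.28 = -435.09
Primary income: 51.30 + 142.97 = 194.27
Secondary income: 164.15 - 38.63 = 125.52
Current account = 595.33 + (-435.09) + 194.27 + 125.52 = 480.03
(Excluded from the current account — financial account: increase in resident deposits held at foreign banks 131.87, borrowing by resident firms from foreign banks 334.38, acquisition of a foreign subsidiary by a resident firm (outward FDI) 390.43; capital account: sale of embassy land to a foreign government 23.73.)

480.03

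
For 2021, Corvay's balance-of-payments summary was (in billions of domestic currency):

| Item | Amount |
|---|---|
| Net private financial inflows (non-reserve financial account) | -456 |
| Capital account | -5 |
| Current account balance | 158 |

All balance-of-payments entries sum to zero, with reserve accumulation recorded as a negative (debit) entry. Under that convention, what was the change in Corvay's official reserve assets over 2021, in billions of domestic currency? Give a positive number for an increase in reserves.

Official reserve transactions balance = -(158 + (-5) + (-456)) = 303
An accumulation of reserves is recorded as a debit (negative entry), so the change in the stock of reserves is the negative of that balance.
Change in official reserves = -(303) = -303

-303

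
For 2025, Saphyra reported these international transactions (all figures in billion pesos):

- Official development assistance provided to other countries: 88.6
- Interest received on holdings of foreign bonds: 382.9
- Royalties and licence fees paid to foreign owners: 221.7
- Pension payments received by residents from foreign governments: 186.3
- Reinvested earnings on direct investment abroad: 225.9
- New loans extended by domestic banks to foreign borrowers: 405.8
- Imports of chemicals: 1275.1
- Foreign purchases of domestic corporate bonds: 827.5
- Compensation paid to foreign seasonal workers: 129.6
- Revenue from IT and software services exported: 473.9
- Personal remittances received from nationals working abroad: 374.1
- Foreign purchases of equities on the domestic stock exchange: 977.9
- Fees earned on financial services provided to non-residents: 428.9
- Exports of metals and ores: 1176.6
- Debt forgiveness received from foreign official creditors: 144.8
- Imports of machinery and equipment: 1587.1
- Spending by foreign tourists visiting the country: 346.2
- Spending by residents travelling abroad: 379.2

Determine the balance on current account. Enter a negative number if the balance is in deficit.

-86.5

Goods: -1275.1 - 1587.1 + 1176.6 = -1685.6
Services: 346.2 + 473.9 - 379.2 + 428.9 - 221.7 = 648.1
Primary income: 382.9 + 225.9 - 129.6 = 479.2
Secondary income: 186.3 + 374.1 - 88.6 = 471.8
Current account = (-1685.6) + 648.1 + 479.2 + 471.8 = -86.5
(Excluded from the current account — financial account: new loans extended by domestic banks to foreign borrowers 405.8, foreign purchases of domestic corporate bonds 827.5, foreign purchases of equities on the domestic stock exchange 977.9; capital account: debt forgiveness received from foreign official creditors 144.8.)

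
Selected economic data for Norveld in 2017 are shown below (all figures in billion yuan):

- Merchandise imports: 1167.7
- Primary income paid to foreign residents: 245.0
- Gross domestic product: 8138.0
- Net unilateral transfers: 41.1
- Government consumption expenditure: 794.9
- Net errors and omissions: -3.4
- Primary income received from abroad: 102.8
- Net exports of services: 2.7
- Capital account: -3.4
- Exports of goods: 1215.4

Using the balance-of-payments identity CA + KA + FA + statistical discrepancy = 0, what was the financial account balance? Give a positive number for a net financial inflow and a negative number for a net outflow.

Goods balance = 1215.4 - 1167.7 = 47.7
Services balance = 2.7
Trade balance (goods + services) = 47.7 + 2.7 = 50.4
Net primary income = 102.8 - 245.0 = -142.2
Net secondary income = 41.1
Current account = 50.4 + (-142.2) + 41.1 = -50.7
Financial account = -(-50.7 + (-3.4) + (-3.4)) = 57.5

57.5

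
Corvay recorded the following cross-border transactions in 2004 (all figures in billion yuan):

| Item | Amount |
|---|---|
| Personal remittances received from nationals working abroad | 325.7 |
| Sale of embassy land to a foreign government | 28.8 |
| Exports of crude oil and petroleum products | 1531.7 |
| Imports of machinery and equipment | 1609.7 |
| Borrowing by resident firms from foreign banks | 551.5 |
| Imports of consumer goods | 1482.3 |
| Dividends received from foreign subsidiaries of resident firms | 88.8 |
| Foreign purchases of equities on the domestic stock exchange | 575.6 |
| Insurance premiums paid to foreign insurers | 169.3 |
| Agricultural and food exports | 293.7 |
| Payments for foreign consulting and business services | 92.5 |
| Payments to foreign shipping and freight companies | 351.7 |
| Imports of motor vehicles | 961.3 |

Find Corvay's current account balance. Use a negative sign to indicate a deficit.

-2426.9

Goods: 293.7 - 961.3 + 1531.7 - 1609.7 - 1482.3 = -2227.9
Services: -351.7 - 92.5 - 169.3 = -613.5
Primary income: 88.8
Secondary income: 325.7
Current account = (-2227.9) + (-613.5) + 88.8 + 325.7 = -2426.9
(Excluded from the current account — capital account: sale of embassy land to a foreign government 28.8; financial account: borrowing by resident firms from foreign banks 551.5, foreign purchases of equities on the domestic stock exchange 575.6.)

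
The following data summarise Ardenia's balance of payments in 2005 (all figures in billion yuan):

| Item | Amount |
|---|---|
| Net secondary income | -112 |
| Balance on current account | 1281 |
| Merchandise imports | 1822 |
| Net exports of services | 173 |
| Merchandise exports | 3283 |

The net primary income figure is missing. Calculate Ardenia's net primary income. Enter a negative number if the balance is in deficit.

-241

Current account = goods balance + services balance + net primary income + net secondary income
Sum of the known components = 1522
Net primary income = CA - (known components) = 1281 - 1522 = -241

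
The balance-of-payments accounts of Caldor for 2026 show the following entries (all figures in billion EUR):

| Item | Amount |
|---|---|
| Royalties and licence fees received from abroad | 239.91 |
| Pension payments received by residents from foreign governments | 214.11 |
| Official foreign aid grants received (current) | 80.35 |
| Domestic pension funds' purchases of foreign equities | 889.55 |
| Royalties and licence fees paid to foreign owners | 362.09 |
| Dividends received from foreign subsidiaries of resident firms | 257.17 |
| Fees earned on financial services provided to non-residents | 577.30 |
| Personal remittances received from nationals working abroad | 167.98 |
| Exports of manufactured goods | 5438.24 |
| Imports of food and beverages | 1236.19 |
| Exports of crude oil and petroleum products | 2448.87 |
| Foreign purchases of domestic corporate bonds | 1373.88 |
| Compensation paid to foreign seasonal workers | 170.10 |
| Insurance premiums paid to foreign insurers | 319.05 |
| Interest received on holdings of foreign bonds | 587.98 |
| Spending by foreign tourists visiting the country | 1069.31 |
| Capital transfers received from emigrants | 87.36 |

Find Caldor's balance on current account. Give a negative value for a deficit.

Goods: 5438.24 + 2448.87 - 1236.19 = 6650.92
Services: 1069.31 + 239.91 + 577.30 - 362.09 - 319.05 = 1205.38
Primary income: 257.17 - 170.10 + 587.98 = 675.05
Secondary income: 167.98 + 80.35 + 214.11 = 462.44
Current account = 6650.92 + 1205.38 + 675.05 + 462.44 = 8993.79
(Excluded from the current account — financial account: domestic pension funds' purchases of foreign equities 889.55, foreign purchases of domestic corporate bonds 1373.88; capital account: capital transfers received from emigrants 87.36.)

8993.79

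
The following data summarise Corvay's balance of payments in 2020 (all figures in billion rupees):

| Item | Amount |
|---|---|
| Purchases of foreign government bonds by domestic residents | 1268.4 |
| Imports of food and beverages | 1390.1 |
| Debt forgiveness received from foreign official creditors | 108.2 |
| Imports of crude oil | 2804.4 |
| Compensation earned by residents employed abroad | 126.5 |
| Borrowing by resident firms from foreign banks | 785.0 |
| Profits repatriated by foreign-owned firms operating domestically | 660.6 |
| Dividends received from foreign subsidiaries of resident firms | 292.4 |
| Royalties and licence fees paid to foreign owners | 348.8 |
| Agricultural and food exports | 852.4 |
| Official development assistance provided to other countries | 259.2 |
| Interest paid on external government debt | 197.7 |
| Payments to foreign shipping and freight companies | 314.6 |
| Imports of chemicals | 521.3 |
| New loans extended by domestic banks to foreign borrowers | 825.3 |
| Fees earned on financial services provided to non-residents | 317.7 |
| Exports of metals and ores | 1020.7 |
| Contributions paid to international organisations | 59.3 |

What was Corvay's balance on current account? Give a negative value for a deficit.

Goods: -1390.1 + 1020.7 + 852.4 - 2804.4 - 521.3 = -2842.7
Services: -348.8 - 314.6 + 317.7 = -345.7
Primary income: 126.5 - 197.7 - 660.6 + 292.4 = -439.4
Secondary income: -59.3 - 259.2 = -318.5
Current account = (-2842.7) + (-345.7) + (-439.4) + (-318.5) = -3946.3
(Excluded from the current account — financial account: purchases of foreign government bonds by domestic residents 1268.4, borrowing by resident firms from foreign banks 785.0, new loans extended by domestic banks to foreign borrowers 825.3; capital account: debt forgiveness received from foreign official creditors 108.2.)

-3946.3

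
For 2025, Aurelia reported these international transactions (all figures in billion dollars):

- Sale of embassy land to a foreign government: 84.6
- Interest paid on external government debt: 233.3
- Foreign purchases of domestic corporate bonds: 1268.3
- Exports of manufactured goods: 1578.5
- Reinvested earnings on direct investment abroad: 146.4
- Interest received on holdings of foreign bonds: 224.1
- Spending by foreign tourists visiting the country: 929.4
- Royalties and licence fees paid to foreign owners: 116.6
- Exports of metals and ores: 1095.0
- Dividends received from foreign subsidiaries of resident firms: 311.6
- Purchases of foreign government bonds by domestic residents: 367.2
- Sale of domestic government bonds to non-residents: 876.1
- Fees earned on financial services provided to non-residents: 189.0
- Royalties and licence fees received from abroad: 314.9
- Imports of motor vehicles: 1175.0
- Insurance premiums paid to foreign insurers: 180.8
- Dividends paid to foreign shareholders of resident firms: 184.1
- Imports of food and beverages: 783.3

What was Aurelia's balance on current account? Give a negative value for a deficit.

2115.8

Goods: 1578.5 + 1095.0 - 783.3 - 1175.0 = 715.2
Services: 189.0 - 180.8 + 929.4 + 314.9 - 116.6 = 1135.9
Primary income: -184.1 + 311.6 + 224.1 - 233.3 + 146.4 = 264.7
Current account = 715.2 + 1135.9 + 264.7 = 2115.8
(Excluded from the current account — capital account: sale of embassy land to a foreign government 84.6; financial account: foreign purchases of domestic corporate bonds 1268.3, purchases of foreign government bonds by domestic residents 367.2, sale of domestic government bonds to non-residents 876.1.)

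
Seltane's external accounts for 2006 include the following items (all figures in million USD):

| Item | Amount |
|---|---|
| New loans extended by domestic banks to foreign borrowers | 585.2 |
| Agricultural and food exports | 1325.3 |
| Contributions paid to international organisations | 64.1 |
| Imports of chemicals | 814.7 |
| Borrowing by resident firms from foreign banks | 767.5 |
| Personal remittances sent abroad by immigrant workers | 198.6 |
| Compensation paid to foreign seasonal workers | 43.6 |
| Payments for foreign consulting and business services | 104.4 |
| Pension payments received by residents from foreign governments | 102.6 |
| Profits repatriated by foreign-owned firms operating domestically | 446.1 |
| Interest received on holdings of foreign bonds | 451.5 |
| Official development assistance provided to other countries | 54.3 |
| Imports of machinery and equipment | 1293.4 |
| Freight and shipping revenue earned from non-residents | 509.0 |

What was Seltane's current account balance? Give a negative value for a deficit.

-630.8

Goods: -814.7 + 1325.3 - 1293.4 = -782.8
Services: -104.4 + 509.0 = 404.6
Primary income: -446.1 - 43.6 + 451.5 = -38.2
Secondary income: -54.3 - 64.1 + 102.6 - 198.6 = -214.4
Current account = (-782.8) + 404.6 + (-38.2) + (-214.4) = -630.8
(Excluded from the current account — financial account: new loans extended by domestic banks to foreign borrowers 585.2, borrowing by resident firms from foreign banks 767.5.)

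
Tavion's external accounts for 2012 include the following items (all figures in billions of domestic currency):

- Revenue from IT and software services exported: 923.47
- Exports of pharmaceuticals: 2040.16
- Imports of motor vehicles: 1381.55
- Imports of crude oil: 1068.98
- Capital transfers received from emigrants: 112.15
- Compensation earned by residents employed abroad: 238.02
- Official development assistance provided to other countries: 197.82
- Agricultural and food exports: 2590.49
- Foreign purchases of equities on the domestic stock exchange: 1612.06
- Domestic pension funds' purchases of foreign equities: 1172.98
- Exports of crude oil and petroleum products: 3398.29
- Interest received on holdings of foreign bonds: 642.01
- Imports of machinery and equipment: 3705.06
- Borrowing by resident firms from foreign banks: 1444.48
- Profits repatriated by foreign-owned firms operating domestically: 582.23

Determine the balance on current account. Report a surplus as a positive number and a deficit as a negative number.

2896.80

Goods: -3705.06 - 1068.98 + 3398.29 + 2590.49 - 1381.55 + 2040.16 = 1873.35
Services: 923.47
Primary income: -582.23 + 642.01 + 238.02 = 297.80
Secondary income: -197.82
Current account = 1873.35 + 923.47 + 297.80 + (-197.82) = 2896.80
(Excluded from the current account — capital account: capital transfers received from emigrants 112.15; financial account: foreign purchases of equities on the domestic stock exchange 1612.06, domestic pension funds' purchases of foreign equities 1172.98, borrowing by resident firms from foreign banks 1444.48.)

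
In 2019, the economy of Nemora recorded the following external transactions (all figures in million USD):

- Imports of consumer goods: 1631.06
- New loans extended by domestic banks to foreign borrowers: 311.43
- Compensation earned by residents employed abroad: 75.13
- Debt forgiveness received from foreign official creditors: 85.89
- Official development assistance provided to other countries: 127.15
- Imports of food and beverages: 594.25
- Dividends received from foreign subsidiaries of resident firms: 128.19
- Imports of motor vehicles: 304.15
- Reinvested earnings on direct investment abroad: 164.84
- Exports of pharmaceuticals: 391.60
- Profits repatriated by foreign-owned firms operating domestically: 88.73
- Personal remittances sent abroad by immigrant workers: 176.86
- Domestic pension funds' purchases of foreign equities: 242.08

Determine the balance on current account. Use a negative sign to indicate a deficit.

-2162.44

Goods: -304.15 + 391.60 - 594.25 - 1631.06 = -2137.86
Primary income: 75.13 + 164.84 + 128.19 - 88.73 = 279.43
Secondary income: -176.86 - 127.15 = -304.01
Current account = (-2137.86) + 279.43 + (-304.01) = -2162.44
(Excluded from the current account — financial account: new loans extended by domestic banks to foreign borrowers 311.43, domestic pension funds' purchases of foreign equities 242.08; capital account: debt forgiveness received from foreign official creditors 85.89.)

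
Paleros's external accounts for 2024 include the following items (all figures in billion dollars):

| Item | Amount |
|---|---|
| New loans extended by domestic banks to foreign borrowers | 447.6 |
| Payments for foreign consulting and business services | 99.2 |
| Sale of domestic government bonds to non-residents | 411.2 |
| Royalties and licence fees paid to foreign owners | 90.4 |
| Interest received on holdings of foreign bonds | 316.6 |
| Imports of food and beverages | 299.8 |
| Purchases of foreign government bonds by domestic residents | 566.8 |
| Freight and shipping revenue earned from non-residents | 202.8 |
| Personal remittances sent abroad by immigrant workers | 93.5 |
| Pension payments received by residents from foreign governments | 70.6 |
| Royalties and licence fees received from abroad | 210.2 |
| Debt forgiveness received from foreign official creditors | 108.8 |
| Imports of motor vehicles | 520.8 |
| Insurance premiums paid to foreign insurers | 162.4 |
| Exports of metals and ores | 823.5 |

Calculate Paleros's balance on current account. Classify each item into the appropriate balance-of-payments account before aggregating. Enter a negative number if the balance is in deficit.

Goods: -299.8 - 520.8 + 823.5 = 2.9
Services: -162.4 - 90.4 - 99.2 + 210.2 + 202.8 = 61.0
Primary income: 316.6
Secondary income: -93.5 + 70.6 = -22.9
Current account = 2.9 + 61.0 + 316.6 + (-22.9) = 357.6
(Excluded from the current account — financial account: new loans extended by domestic banks to foreign borrowers 447.6, sale of domestic government bonds to non-residents 411.2, purchases of foreign government bonds by domestic residents 566.8; capital account: debt forgiveness received from foreign official creditors 108.8.)

357.6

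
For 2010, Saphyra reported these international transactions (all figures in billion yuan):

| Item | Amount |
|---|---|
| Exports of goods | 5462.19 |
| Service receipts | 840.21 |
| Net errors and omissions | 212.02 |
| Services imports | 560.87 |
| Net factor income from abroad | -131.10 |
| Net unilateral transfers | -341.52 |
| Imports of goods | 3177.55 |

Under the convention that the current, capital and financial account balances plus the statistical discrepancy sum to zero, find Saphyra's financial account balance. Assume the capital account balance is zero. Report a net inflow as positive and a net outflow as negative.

Goods balance = 5462.19 - 3177.55 = 2284.64
Services balance = 840.21 - 560.87 = 279.34
Trade balance (goods + services) = 2284.64 + 279.34 = 2563.98
Net primary income = -131.10
Net secondary income = -341.52
Current account = 2563.98 + (-131.10) + (-341.52) = 2091.36
Financial account = -(2091.36 + 212.02) = -2303.38

-2303.38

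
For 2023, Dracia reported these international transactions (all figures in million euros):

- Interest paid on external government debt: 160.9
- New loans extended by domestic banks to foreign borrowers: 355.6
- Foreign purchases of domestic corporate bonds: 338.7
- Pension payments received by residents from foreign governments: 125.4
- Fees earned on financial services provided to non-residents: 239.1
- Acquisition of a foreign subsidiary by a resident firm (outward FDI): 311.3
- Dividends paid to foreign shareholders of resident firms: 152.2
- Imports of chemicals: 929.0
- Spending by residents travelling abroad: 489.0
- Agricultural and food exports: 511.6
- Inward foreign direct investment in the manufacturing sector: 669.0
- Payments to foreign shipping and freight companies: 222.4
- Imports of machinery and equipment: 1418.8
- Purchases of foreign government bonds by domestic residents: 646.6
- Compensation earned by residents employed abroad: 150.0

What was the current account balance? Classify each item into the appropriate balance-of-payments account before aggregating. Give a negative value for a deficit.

-2346.2

Goods: -929.0 + 511.6 - 1418.8 = -1836.2
Services: 239.1 - 222.4 - 489.0 = -472.3
Primary income: -152.2 + 150.0 - 160.9 = -163.1
Secondary income: 125.4
Current account = (-1836.2) + (-472.3) + (-163.1) + 125.4 = -2346.2
(Excluded from the current account — financial account: new loans extended by domestic banks to foreign borrowers 355.6, foreign purchases of domestic corporate bonds 338.7, acquisition of a foreign subsidiary by a resident firm (outward FDI) 311.3, inward foreign direct investment in the manufacturing sector 669.0, purchases of foreign government bonds by domestic residents 646.6.)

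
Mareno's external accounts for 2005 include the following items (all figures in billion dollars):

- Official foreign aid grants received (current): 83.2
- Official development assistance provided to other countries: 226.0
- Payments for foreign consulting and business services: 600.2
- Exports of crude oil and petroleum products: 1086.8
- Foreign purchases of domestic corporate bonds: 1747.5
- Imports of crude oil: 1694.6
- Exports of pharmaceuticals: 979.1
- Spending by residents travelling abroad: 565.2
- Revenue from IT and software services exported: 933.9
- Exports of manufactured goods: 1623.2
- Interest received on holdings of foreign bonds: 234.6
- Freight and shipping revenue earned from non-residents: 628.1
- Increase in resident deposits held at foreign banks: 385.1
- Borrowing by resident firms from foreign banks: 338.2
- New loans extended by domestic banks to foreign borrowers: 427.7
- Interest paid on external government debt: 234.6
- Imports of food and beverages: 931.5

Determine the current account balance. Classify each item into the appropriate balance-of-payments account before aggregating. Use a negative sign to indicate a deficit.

1316.8

Goods: 1086.8 - 1694.6 + 979.1 + 1623.2 - 931.5 = 1063.0
Services: -600.2 - 565.2 + 628.1 + 933.9 = 396.6
Primary income: -234.6 + 234.6 = 0.0
Secondary income: -226.0 + 83.2 = -142.8
Current account = 1063.0 + 396.6 + 0.0 + (-142.8) = 1316.8
(Excluded from the current account — financial account: foreign purchases of domestic corporate bonds 1747.5, increase in resident deposits held at foreign banks 385.1, borrowing by resident firms from foreign banks 338.2, new loans extended by domestic banks to foreign borrowers 427.7.)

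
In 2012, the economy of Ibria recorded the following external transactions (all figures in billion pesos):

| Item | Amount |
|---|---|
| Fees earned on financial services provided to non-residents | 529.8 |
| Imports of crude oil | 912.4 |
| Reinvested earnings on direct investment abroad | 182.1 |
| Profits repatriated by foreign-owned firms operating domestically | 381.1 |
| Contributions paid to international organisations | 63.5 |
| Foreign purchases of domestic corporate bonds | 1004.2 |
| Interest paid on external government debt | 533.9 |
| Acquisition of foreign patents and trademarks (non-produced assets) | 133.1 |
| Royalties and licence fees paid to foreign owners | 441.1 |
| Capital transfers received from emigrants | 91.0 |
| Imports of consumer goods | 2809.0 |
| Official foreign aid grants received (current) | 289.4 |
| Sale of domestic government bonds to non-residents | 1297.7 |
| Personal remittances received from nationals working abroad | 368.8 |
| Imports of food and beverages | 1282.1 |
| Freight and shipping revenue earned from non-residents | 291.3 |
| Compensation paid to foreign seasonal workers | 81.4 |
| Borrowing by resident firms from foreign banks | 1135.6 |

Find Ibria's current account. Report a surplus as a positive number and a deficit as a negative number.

Goods: -1282.1 - 912.4 - 2809.0 = -5003.5
Services: -441.1 + 291.3 + 529.8 = 380.0
Primary income: -81.4 + 182.1 - 381.1 - 533.9 = -814.3
Secondary income: 289.4 - 63.5 + 368.8 = 594.7
Current account = (-5003.5) + 380.0 + (-814.3) + 594.7 = -4843.1
(Excluded from the current account — financial account: foreign purchases of domestic corporate bonds 1004.2, sale of domestic government bonds to non-residents 1297.7, borrowing by resident firms from foreign banks 1135.6; capital account: acquisition of foreign patents and trademarks (non-produced assets) 133.1, capital transfers received from emigrants 91.0.)

-4843.1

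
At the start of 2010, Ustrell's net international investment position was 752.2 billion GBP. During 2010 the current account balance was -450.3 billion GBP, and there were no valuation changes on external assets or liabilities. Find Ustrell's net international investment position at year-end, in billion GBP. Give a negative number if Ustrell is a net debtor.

With no valuation effects, change in NIIP = current account = -450.3
End-of-year NIIP = 752.2 + (-450.3) = 301.9

301.9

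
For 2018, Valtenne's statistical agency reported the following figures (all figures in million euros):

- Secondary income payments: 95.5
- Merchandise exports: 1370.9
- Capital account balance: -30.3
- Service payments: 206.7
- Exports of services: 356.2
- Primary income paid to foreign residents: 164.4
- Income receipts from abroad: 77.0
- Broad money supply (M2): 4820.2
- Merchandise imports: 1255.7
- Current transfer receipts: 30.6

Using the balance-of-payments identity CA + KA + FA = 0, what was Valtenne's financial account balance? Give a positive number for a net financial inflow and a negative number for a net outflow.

Goods balance = 1370.9 - 1255.7 = 115.2
Services balance = 356.2 - 206.7 = 149.5
Trade balance (goods + services) = 115.2 + 149.5 = 264.7
Net primary income = 77.0 - 164.4 = -87.4
Net secondary income = 30.6 - 95.5 = -64.9
Current account = 264.7 + (-87.4) + (-64.9) = 112.4
Financial account = -(112.4 + (-30.3)) = -82.1

-82.1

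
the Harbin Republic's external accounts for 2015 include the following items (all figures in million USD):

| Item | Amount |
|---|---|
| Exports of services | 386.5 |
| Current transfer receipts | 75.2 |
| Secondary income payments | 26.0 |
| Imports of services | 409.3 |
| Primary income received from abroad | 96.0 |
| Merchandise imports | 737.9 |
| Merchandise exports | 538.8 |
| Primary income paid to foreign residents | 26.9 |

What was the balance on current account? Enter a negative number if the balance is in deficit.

Goods balance = 538.8 - 737.9 = -199.1
Services balance = 386.5 - 409.3 = -22.8
Trade balance (goods + services) = -199.1 + (-22.8) = -221.9
Net primary income = 96.0 - 26.9 = 69.1
Net secondary income = 75.2 - 26.0 = 49.2
Current account = -221.9 + 69.1 + 49.2 = -103.6

-103.6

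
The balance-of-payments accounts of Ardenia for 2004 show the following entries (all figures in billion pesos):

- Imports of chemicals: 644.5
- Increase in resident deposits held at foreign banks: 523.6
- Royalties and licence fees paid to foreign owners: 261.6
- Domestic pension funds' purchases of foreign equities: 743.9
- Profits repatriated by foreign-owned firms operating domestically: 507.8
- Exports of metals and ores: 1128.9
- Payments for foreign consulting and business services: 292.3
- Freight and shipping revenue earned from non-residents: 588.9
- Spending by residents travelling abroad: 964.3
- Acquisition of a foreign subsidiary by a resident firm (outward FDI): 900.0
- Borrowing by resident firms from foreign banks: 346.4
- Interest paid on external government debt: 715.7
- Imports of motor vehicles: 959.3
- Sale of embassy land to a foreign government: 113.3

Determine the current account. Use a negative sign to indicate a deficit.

-2627.7

Goods: -959.3 - 644.5 + 1128.9 = -474.9
Services: -292.3 - 261.6 + 588.9 - 964.3 = -929.3
Primary income: -715.7 - 507.8 = -1223.5
Current account = (-474.9) + (-929.3) + (-1223.5) = -2627.7
(Excluded from the current account — financial account: increase in resident deposits held at foreign banks 523.6, domestic pension funds' purchases of foreign equities 743.9, acquisition of a foreign subsidiary by a resident firm (outward FDI) 900.0, borrowing by resident firms from foreign banks 346.4; capital account: sale of embassy land to a foreign government 113.3.)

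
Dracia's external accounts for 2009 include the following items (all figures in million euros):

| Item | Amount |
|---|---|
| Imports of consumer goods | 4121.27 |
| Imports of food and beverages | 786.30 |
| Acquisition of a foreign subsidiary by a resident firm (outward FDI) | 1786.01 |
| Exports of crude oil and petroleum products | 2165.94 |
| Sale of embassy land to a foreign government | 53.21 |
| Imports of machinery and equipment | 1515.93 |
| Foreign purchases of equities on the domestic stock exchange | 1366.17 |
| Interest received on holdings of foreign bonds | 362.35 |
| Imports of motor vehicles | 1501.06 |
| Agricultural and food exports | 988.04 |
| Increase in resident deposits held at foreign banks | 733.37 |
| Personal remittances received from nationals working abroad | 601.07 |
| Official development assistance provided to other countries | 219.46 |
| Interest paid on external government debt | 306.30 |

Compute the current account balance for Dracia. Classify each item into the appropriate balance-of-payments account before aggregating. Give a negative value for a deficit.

-4332.92

Goods: 2165.94 - 1501.06 + 988.04 - 4121.27 - 786.30 - 1515.93 = -4770.58
Primary income: 362.35 - 306.30 = 56.05
Secondary income: -219.46 + 601.07 = 381.61
Current account = (-4770.58) + 56.05 + 381.61 = -4332.92
(Excluded from the current account — financial account: acquisition of a foreign subsidiary by a resident firm (outward FDI) 1786.01, foreign purchases of equities on the domestic stock exchange 1366.17, increase in resident deposits held at foreign banks 733.37; capital account: sale of embassy land to a foreign government 53.21.)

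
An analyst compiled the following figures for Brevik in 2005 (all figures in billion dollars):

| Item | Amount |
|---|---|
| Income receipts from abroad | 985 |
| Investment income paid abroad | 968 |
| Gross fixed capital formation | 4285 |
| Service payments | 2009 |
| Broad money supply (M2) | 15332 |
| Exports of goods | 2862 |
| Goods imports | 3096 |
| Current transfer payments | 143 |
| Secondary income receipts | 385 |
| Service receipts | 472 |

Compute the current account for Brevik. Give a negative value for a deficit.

-1512

Goods balance = 2862 - 3096 = -234
Services balance = 472 - 2009 = -1537
Trade balance (goods + services) = -234 + (-1537) = -1771
Net primary income = 985 - 968 = 17
Net secondary income = 385 - 143 = 242
Current account = -1771 + 17 + 242 = -1512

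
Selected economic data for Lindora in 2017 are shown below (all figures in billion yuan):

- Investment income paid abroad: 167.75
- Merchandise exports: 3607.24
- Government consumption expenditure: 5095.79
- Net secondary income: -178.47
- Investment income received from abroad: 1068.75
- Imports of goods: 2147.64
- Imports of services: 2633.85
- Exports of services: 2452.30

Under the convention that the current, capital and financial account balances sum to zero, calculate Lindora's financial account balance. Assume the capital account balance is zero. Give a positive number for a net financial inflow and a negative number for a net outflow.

Goods balance = 3607.24 - 2147.64 = 1459.60
Services balance = 2452.30 - 2633.85 = -181.55
Trade balance (goods + services) = 1459.60 + (-181.55) = 1278.05
Net primary income = 1068.75 - 167.75 = 901.00
Net secondary income = -178.47
Current account = 1278.05 + 901.00 + (-178.47) = 2000.58
Financial account = -(2000.58) = -2000.58

-2000.58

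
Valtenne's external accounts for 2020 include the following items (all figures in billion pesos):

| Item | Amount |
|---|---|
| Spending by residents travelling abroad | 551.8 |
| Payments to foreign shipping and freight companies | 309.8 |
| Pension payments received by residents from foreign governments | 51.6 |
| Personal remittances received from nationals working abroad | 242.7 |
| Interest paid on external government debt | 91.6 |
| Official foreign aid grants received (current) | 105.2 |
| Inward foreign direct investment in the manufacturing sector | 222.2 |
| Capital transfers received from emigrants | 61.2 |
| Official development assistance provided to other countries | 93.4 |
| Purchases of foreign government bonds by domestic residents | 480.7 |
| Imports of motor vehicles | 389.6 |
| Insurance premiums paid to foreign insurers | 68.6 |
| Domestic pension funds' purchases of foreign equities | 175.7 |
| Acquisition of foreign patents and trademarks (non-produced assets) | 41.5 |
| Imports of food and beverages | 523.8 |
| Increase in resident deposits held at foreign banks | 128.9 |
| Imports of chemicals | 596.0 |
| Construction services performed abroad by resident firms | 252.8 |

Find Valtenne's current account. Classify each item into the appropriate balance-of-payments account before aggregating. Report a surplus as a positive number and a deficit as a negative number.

-1972.3

Goods: -596.0 - 523.8 - 389.6 = -1509.4
Services: -68.6 - 309.8 + 252.8 - 551.8 = -677.4
Primary income: -91.6
Secondary income: 242.7 + 105.2 - 93.4 + 51.6 = 306.1
Current account = (-1509.4) + (-677.4) + (-91.6) + 306.1 = -1972.3
(Excluded from the current account — financial account: inward foreign direct investment in the manufacturing sector 222.2, purchases of foreign government bonds by domestic residents 480.7, domestic pension funds' purchases of foreign equities 175.7, increase in resident deposits held at foreign banks 128.9; capital account: capital transfers received from emigrants 61.2, acquisition of foreign patents and trademarks (non-produced assets) 41.5.)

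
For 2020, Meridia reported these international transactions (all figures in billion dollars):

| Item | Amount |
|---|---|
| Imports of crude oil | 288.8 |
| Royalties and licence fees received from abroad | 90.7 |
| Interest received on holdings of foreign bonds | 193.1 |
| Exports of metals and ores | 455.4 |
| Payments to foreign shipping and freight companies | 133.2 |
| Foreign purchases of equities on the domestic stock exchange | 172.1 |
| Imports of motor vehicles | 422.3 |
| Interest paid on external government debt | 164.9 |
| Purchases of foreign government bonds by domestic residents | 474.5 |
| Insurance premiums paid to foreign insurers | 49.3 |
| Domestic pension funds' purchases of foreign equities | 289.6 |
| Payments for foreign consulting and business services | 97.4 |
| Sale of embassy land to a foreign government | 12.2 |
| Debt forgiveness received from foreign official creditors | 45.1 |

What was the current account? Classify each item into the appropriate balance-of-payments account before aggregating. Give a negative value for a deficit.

-416.7

Goods: 455.4 - 422.3 - 288.8 = -255.7
Services: -133.2 - 97.4 - 49.3 + 90.7 = -189.2
Primary income: -164.9 + 193.1 = 28.2
Current account = (-255.7) + (-189.2) + 28.2 = -416.7
(Excluded from the current account — financial account: foreign purchases of equities on the domestic stock exchange 172.1, purchases of foreign government bonds by domestic residents 474.5, domestic pension funds' purchases of foreign equities 289.6; capital account: sale of embassy land to a foreign government 12.2, debt forgiveness received from foreign official creditors 45.1.)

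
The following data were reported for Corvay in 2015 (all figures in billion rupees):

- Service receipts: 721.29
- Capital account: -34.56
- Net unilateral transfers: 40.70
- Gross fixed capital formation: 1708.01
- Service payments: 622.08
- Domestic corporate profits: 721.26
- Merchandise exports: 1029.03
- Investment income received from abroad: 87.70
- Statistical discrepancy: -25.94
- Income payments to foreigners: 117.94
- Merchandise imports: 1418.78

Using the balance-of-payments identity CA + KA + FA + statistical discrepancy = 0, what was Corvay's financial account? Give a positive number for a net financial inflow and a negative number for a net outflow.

Goods balance = 1029.03 - 1418.78 = -389.75
Services balance = 721.29 - 622.08 = 99.21
Trade balance (goods + services) = -389.75 + 99.21 = -290.54
Net primary income = 87.70 - 117.94 = -30.24
Net secondary income = 40.70
Current account = -290.54 + (-30.24) + 40.70 = -280.08
Financial account = -(-280.08 + (-34.56) + (-25.94)) = 340.58

340.58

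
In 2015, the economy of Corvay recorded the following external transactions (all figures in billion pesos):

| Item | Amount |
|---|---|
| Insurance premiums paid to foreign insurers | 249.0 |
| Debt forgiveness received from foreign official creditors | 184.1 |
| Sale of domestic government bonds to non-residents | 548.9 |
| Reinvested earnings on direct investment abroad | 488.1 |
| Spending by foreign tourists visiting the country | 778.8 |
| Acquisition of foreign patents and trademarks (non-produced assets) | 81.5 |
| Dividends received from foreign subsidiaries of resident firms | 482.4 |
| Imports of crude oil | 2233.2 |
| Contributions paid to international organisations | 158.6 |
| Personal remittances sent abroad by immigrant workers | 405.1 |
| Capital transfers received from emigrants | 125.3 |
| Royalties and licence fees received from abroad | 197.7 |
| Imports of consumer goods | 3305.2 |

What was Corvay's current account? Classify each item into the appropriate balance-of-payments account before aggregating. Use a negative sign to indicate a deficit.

-4404.1

Goods: -3305.2 - 2233.2 = -5538.4
Services: -249.0 + 197.7 + 778.8 = 727.5
Primary income: 488.1 + 482.4 = 970.5
Secondary income: -158.6 - 405.1 = -563.7
Current account = (-5538.4) + 727.5 + 970.5 + (-563.7) = -4404.1
(Excluded from the current account — capital account: debt forgiveness received from foreign official creditors 184.1, acquisition of foreign patents and trademarks (non-produced assets) 81.5, capital transfers received from emigrants 125.3; financial account: sale of domestic government bonds to non-residents 548.9.)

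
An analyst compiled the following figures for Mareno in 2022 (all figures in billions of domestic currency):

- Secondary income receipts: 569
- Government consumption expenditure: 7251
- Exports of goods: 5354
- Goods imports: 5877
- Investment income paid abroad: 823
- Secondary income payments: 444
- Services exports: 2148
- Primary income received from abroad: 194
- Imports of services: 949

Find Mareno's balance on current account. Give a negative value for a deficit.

172

Goods balance = 5354 - 5877 = -523
Services balance = 2148 - 949 = 1199
Trade balance (goods + services) = -523 + 1199 = 676
Net primary income = 194 - 823 = -629
Net secondary income = 569 - 444 = 125
Current account = 676 + (-629) + 125 = 172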